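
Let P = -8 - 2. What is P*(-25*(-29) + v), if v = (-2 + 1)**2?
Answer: -7260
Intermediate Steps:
P = -10
v = 1 (v = (-1)**2 = 1)
P*(-25*(-29) + v) = -10*(-25*(-29) + 1) = -10*(725 + 1) = -10*726 = -7260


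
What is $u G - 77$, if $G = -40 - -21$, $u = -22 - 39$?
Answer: $1082$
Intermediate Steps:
$u = -61$ ($u = -22 - 39 = -61$)
$G = -19$ ($G = -40 + 21 = -19$)
$u G - 77 = \left(-61\right) \left(-19\right) - 77 = 1159 - 77 = 1082$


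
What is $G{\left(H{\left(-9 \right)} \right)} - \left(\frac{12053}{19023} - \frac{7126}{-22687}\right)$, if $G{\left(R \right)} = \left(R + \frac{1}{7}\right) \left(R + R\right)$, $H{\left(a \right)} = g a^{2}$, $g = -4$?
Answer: $\frac{108727049363}{518097} \approx 2.0986 \cdot 10^{5}$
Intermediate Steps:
$H{\left(a \right)} = - 4 a^{2}$
$G{\left(R \right)} = 2 R \left(\frac{1}{7} + R\right)$ ($G{\left(R \right)} = \left(R + \frac{1}{7}\right) 2 R = \left(\frac{1}{7} + R\right) 2 R = 2 R \left(\frac{1}{7} + R\right)$)
$G{\left(H{\left(-9 \right)} \right)} - \left(\frac{12053}{19023} - \frac{7126}{-22687}\right) = \frac{2 \left(- 4 \left(-9\right)^{2}\right) \left(1 + 7 \left(- 4 \left(-9\right)^{2}\right)\right)}{7} - \left(\frac{12053}{19023} - \frac{7126}{-22687}\right) = \frac{2 \left(\left(-4\right) 81\right) \left(1 + 7 \left(\left(-4\right) 81\right)\right)}{7} - \left(12053 \cdot \frac{1}{19023} - - \frac{1018}{3241}\right) = \frac{2}{7} \left(-324\right) \left(1 + 7 \left(-324\right)\right) - \left(\frac{709}{1119} + \frac{1018}{3241}\right) = \frac{2}{7} \left(-324\right) \left(1 - 2268\right) - \frac{3437011}{3626679} = \frac{2}{7} \left(-324\right) \left(-2267\right) - \frac{3437011}{3626679} = \frac{1469016}{7} - \frac{3437011}{3626679} = \frac{108727049363}{518097}$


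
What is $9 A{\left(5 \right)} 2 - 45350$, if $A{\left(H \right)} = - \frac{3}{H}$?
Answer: $- \frac{226804}{5} \approx -45361.0$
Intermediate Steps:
$9 A{\left(5 \right)} 2 - 45350 = 9 \left(- \frac{3}{5}\right) 2 - 45350 = \left(- \frac{27}{5}\right) 2 - 45350 = - \frac{54}{5} - 45350 = - \frac{226804}{5}$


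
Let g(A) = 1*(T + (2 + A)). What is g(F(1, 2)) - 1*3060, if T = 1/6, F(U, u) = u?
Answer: -18335/6 ≈ -3055.8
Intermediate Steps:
T = ⅙ ≈ 0.16667
g(A) = 13/6 + A (g(A) = 1*(⅙ + (2 + A)) = 1*(13/6 + A) = 13/6 + A)
g(F(1, 2)) - 1*3060 = (13/6 + 2) - 1*3060 = 25/6 - 3060 = -18335/6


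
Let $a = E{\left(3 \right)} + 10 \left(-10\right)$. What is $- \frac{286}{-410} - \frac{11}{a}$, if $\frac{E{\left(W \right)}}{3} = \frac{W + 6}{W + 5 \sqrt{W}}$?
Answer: $\frac{37219336}{46157185} + \frac{495 \sqrt{3}}{225157} \approx 0.81017$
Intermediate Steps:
$E{\left(W \right)} = \frac{3 \left(6 + W\right)}{W + 5 \sqrt{W}}$ ($E{\left(W \right)} = 3 \frac{W + 6}{W + 5 \sqrt{W}} = 3 \frac{6 + W}{W + 5 \sqrt{W}} = \frac{3 \left(6 + W\right)}{W + 5 \sqrt{W}}$)
$a = -100 + \frac{27}{3 + 5 \sqrt{3}}$ ($a = \frac{3 \left(6 + 3\right)}{3 + 5 \sqrt{3}} + 10 \left(-10\right) = 3 \frac{1}{3 + 5 \sqrt{3}} \cdot 9 - 100 = \frac{27}{3 + 5 \sqrt{3}} - 100 = -100 + \frac{27}{3 + 5 \sqrt{3}} \approx -97.684$)
$- \frac{286}{-410} - \frac{11}{a} = - \frac{286}{-410} - \frac{11}{- \frac{2227}{22} + \frac{45 \sqrt{3}}{22}} = \left(-286\right) \left(- \frac{1}{410}\right) - \frac{11}{- \frac{2227}{22} + \frac{45 \sqrt{3}}{22}} = \frac{143}{205} - \frac{11}{- \frac{2227}{22} + \frac{45 \sqrt{3}}{22}}$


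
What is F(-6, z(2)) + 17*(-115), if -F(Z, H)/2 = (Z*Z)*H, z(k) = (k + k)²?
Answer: -3107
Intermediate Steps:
z(k) = 4*k² (z(k) = (2*k)² = 4*k²)
F(Z, H) = -2*H*Z² (F(Z, H) = -2*Z*Z*H = -2*Z²*H = -2*H*Z²)
F(-6, z(2)) + 17*(-115) = -2*4*2²*(-6)² + 17*(-115) = -2*4*4*36 - 1955 = -2*16*36 - 1955 = -1152 - 1955 = -3107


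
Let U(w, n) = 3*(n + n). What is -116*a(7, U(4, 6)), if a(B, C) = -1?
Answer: 116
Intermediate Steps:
U(w, n) = 6*n (U(w, n) = 3*(2*n) = 6*n)
-116*a(7, U(4, 6)) = -116*(-1) = 116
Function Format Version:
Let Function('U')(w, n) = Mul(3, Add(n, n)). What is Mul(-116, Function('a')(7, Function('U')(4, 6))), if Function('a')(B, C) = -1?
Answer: 116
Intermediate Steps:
Function('U')(w, n) = Mul(6, n) (Function('U')(w, n) = Mul(3, Mul(2, n)) = Mul(6, n))
Mul(-116, Function('a')(7, Function('U')(4, 6))) = Mul(-116, -1) = 116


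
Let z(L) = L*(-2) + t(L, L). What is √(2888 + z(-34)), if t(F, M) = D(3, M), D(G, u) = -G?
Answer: √2953 ≈ 54.341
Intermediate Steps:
t(F, M) = -3 (t(F, M) = -1*3 = -3)
z(L) = -3 - 2*L (z(L) = L*(-2) - 3 = -2*L - 3 = -3 - 2*L)
√(2888 + z(-34)) = √(2888 + (-3 - 2*(-34))) = √(2888 + (-3 + 68)) = √(2888 + 65) = √2953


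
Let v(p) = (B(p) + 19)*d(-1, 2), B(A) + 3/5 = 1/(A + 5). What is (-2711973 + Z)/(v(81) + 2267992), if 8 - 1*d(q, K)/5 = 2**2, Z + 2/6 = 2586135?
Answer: -3246629/58523694 ≈ -0.055475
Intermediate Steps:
Z = 7758404/3 (Z = -1/3 + 2586135 = 7758404/3 ≈ 2.5861e+6)
d(q, K) = 20 (d(q, K) = 40 - 5*2**2 = 40 - 5*4 = 40 - 20 = 20)
B(A) = -3/5 + 1/(5 + A) (B(A) = -3/5 + 1/(A + 5) = -3/5 + 1/(5 + A))
v(p) = 380 + 4*(-10 - 3*p)/(5 + p) (v(p) = ((-10 - 3*p)/(5*(5 + p)) + 19)*20 = (19 + (-10 - 3*p)/(5*(5 + p)))*20 = 380 + 4*(-10 - 3*p)/(5 + p))
(-2711973 + Z)/(v(81) + 2267992) = (-2711973 + 7758404/3)/(4*(465 + 92*81)/(5 + 81) + 2267992) = -377515/(3*(4*(465 + 7452)/86 + 2267992)) = -377515/(3*(4*(1/86)*7917 + 2267992)) = -377515/(3*(15834/43 + 2267992)) = -377515/(3*97539490/43) = -377515/3*43/97539490 = -3246629/58523694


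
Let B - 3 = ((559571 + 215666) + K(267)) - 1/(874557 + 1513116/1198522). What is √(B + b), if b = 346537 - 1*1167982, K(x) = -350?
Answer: I*√1420801298197415087602987990/174696219645 ≈ 215.77*I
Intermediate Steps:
b = -821445 (b = 346537 - 1167982 = -821445)
B = 406111060921542889/524088658935 (B = 3 + (((559571 + 215666) - 350) - 1/(874557 + 1513116/1198522)) = 3 + ((775237 - 350) - 1/(874557 + 1513116*(1/1198522))) = 3 + (774887 - 1/(874557 + 756558/599261)) = 3 + (774887 - 1/524088658935/599261) = 3 + (774887 - 1*599261/524088658935) = 3 + (774887 - 599261/524088658935) = 3 + 406109488655566084/524088658935 = 406111060921542889/524088658935 ≈ 7.7489e+5)
√(B + b) = √(406111060921542889/524088658935 - 821445) = √(-24398947517318186/524088658935) = I*√1420801298197415087602987990/174696219645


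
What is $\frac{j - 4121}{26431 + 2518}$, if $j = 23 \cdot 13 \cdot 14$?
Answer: $\frac{65}{28949} \approx 0.0022453$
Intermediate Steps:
$j = 4186$ ($j = 299 \cdot 14 = 4186$)
$\frac{j - 4121}{26431 + 2518} = \frac{4186 - 4121}{26431 + 2518} = \frac{65}{28949}$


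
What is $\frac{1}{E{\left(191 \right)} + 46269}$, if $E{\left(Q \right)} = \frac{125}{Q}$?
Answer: $\frac{191}{8837504} \approx 2.1612 \cdot 10^{-5}$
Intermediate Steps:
$\frac{1}{E{\left(191 \right)} + 46269} = \frac{1}{\frac{125}{191} + 46269} = \frac{1}{\frac{8837504}{191}} = \frac{191}{8837504}$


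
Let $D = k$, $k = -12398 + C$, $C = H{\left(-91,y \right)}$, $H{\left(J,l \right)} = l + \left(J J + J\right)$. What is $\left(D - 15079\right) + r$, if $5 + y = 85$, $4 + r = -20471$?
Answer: $-39682$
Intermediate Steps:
$r = -20475$ ($r = -4 - 20471 = -20475$)
$y = 80$ ($y = -5 + 85 = 80$)
$H{\left(J,l \right)} = J + l + J^{2}$ ($H{\left(J,l \right)} = l + \left(J^{2} + J\right) = l + \left(J + J^{2}\right) = J + l + J^{2}$)
$C = 8270$ ($C = -91 + 80 + \left(-91\right)^{2} = -91 + 80 + 8281 = 8270$)
$k = -4128$ ($k = -12398 + 8270 = -4128$)
$D = -4128$
$\left(D - 15079\right) + r = \left(-4128 - 15079\right) - 20475 = -19207 - 20475 = -39682$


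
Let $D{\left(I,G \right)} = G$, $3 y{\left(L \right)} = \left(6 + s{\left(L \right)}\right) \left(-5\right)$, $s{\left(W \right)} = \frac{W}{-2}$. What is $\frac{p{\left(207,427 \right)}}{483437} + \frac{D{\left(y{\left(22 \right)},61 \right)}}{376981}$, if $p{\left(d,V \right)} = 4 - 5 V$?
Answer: $- \frac{773856854}{182246563697} \approx -0.0042462$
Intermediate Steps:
$s{\left(W \right)} = - \frac{W}{2}$ ($s{\left(W \right)} = W \left(- \frac{1}{2}\right) = - \frac{W}{2}$)
$y{\left(L \right)} = -10 + \frac{5 L}{6}$ ($y{\left(L \right)} = \frac{\left(6 - \frac{L}{2}\right) \left(-5\right)}{3} = \frac{-30 + \frac{5 L}{2}}{3} = -10 + \frac{5 L}{6}$)
$\frac{p{\left(207,427 \right)}}{483437} + \frac{D{\left(y{\left(22 \right)},61 \right)}}{376981} = \frac{4 - 2135}{483437} + \frac{61}{376981} = \left(4 - 2135\right) \frac{1}{483437} + 61 \cdot \frac{1}{376981} = \left(-2131\right) \frac{1}{483437} + \frac{61}{376981} = - \frac{2131}{483437} + \frac{61}{376981} = - \frac{773856854}{182246563697}$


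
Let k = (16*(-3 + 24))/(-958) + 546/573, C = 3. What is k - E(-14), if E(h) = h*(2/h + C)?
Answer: 3714650/91489 ≈ 40.602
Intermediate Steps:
E(h) = h*(3 + 2/h) (E(h) = h*(2/h + 3) = h*(3 + 2/h))
k = 55090/91489 (k = (16*21)*(-1/958) + 546*(1/573) = 336*(-1/958) + 182/191 = -168/479 + 182/191 = 55090/91489 ≈ 0.60215)
k - E(-14) = 55090/91489 - (2 + 3*(-14)) = 55090/91489 - (2 - 42) = 55090/91489 - 1*(-40) = 55090/91489 + 40 = 3714650/91489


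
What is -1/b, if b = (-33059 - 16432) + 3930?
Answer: 1/45561 ≈ 2.1949e-5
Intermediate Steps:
b = -45561 (b = -49491 + 3930 = -45561)
-1/b = -1/(-45561) = -1*(-1/45561) = 1/45561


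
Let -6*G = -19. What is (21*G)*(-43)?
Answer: -5719/2 ≈ -2859.5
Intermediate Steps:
G = 19/6 (G = -⅙*(-19) = 19/6 ≈ 3.1667)
(21*G)*(-43) = (21*(19/6))*(-43) = (133/2)*(-43) = -5719/2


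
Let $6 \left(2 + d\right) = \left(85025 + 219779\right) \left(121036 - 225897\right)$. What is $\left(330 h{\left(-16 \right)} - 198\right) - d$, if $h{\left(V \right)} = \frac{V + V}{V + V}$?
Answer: $\frac{15981026524}{3} \approx 5.327 \cdot 10^{9}$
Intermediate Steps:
$h{\left(V \right)} = 1$ ($h{\left(V \right)} = \frac{2 V}{2 V} = 2 V \frac{1}{2 V} = 1$)
$d = - \frac{15981026128}{3}$ ($d = -2 + \frac{\left(85025 + 219779\right) \left(121036 - 225897\right)}{6} = -2 + \frac{304804 \left(-104861\right)}{6} = -2 + \frac{1}{6} \left(-31962052244\right) = -2 - \frac{15981026122}{3} = - \frac{15981026128}{3} \approx -5.327 \cdot 10^{9}$)
$\left(330 h{\left(-16 \right)} - 198\right) - d = \left(330 \cdot 1 - 198\right) - - \frac{15981026128}{3} = \left(330 - 198\right) + \frac{15981026128}{3} = 132 + \frac{15981026128}{3} = \frac{15981026524}{3}$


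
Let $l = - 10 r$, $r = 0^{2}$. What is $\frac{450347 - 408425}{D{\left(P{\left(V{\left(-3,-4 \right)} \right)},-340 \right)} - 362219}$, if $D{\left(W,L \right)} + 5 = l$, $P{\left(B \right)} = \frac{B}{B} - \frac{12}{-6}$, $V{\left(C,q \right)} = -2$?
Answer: $- \frac{20961}{181112} \approx -0.11574$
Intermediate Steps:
$r = 0$
$P{\left(B \right)} = 3$ ($P{\left(B \right)} = 1 - -2 = 1 + 2 = 3$)
$l = 0$ ($l = \left(-10\right) 0 = 0$)
$D{\left(W,L \right)} = -5$ ($D{\left(W,L \right)} = -5 + 0 = -5$)
$\frac{450347 - 408425}{D{\left(P{\left(V{\left(-3,-4 \right)} \right)},-340 \right)} - 362219} = \frac{450347 - 408425}{-5 - 362219} = \frac{41922}{-362224} = 41922 \left(- \frac{1}{362224}\right) = - \frac{20961}{181112}$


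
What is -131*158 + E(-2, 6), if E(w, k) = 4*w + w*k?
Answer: -20718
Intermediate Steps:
E(w, k) = 4*w + k*w
-131*158 + E(-2, 6) = -131*158 - 2*(4 + 6) = -20698 - 2*10 = -20698 - 20 = -20718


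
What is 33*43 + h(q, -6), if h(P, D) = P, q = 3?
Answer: 1422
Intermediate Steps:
33*43 + h(q, -6) = 33*43 + 3 = 1419 + 3 = 1422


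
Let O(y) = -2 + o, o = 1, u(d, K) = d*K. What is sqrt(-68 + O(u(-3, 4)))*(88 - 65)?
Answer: 23*I*sqrt(69) ≈ 191.05*I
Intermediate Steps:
u(d, K) = K*d
O(y) = -1 (O(y) = -2 + 1 = -1)
sqrt(-68 + O(u(-3, 4)))*(88 - 65) = sqrt(-68 - 1)*(88 - 65) = sqrt(-69)*23 = (I*sqrt(69))*23 = 23*I*sqrt(69)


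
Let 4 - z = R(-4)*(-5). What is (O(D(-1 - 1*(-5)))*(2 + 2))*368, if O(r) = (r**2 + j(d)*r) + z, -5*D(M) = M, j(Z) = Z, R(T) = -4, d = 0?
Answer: -565248/25 ≈ -22610.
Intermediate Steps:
D(M) = -M/5
z = -16 (z = 4 - (-4)*(-5) = 4 - 1*20 = 4 - 20 = -16)
O(r) = -16 + r**2 (O(r) = (r**2 + 0*r) - 16 = (r**2 + 0) - 16 = r**2 - 16 = -16 + r**2)
(O(D(-1 - 1*(-5)))*(2 + 2))*368 = ((-16 + (-(-1 - 1*(-5))/5)**2)*(2 + 2))*368 = ((-16 + (-(-1 + 5)/5)**2)*4)*368 = ((-16 + (-1/5*4)**2)*4)*368 = ((-16 + (-4/5)**2)*4)*368 = ((-16 + 16/25)*4)*368 = -384/25*4*368 = -1536/25*368 = -565248/25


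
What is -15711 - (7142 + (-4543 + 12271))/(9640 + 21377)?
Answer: -487322957/31017 ≈ -15711.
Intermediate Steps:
-15711 - (7142 + (-4543 + 12271))/(9640 + 21377) = -15711 - (7142 + 7728)/31017 = -15711 - 14870/31017 = -487322957/31017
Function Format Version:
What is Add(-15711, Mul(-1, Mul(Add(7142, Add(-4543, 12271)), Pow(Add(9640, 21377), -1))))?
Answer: Rational(-487322957, 31017) ≈ -15711.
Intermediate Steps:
Add(-15711, Mul(-1, Mul(Add(7142, Add(-4543, 12271)), Pow(Add(9640, 21377), -1)))) = Add(-15711, Mul(-1, Mul(Add(7142, 7728), Pow(31017, -1)))) = Add(-15711, Mul(-1, Mul(14870, Rational(1, 31017)))) = Add(-15711, Mul(-1, Rational(14870, 31017))) = Add(-15711, Rational(-14870, 31017)) = Rational(-487322957, 31017)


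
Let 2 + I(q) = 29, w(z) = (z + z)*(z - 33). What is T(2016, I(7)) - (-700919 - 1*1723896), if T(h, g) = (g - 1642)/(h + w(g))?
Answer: 4102785365/1692 ≈ 2.4248e+6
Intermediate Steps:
w(z) = 2*z*(-33 + z) (w(z) = (2*z)*(-33 + z) = 2*z*(-33 + z))
I(q) = 27 (I(q) = -2 + 29 = 27)
T(h, g) = (-1642 + g)/(h + 2*g*(-33 + g)) (T(h, g) = (g - 1642)/(h + 2*g*(-33 + g)) = (-1642 + g)/(h + 2*g*(-33 + g)))
T(2016, I(7)) - (-700919 - 1*1723896) = (-1642 + 27)/(2016 + 2*27*(-33 + 27)) - (-700919 - 1*1723896) = -1615/(2016 + 2*27*(-6)) - (-700919 - 1723896) = -1615/(2016 - 324) - 1*(-2424815) = -1615/1692 + 2424815 = 4102785365/1692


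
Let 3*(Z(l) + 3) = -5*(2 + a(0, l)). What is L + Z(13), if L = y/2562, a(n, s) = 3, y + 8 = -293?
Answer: -1397/122 ≈ -11.451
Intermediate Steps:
y = -301 (y = -8 - 293 = -301)
L = -43/366 (L = -301/2562 = -301*1/2562 = -43/366 ≈ -0.11749)
Z(l) = -34/3 (Z(l) = -3 + (-5*(2 + 3))/3 = -3 + (-5*5)/3 = -3 + (⅓)*(-25) = -3 - 25/3 = -34/3)
L + Z(13) = -43/366 - 34/3 = -1397/122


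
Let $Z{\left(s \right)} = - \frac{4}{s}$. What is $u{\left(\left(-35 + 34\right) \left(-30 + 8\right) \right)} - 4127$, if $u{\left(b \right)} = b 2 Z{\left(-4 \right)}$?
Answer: $-4083$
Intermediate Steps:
$u{\left(b \right)} = 2 b$ ($u{\left(b \right)} = b 2 \left(- \frac{4}{-4}\right) = 2 b \left(\left(-4\right) \left(- \frac{1}{4}\right)\right) = 2 b 1 = 2 b$)
$u{\left(\left(-35 + 34\right) \left(-30 + 8\right) \right)} - 4127 = 2 \left(-35 + 34\right) \left(-30 + 8\right) - 4127 = 2 \left(\left(-1\right) \left(-22\right)\right) - 4127 = 2 \cdot 22 - 4127 = 44 - 4127 = -4083$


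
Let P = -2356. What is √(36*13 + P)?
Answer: 4*I*√118 ≈ 43.451*I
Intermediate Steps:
√(36*13 + P) = √(36*13 - 2356) = √(468 - 2356) = √(-1888) = 4*I*√118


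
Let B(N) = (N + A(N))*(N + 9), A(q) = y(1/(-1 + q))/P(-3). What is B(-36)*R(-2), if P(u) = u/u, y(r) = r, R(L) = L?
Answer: -71982/37 ≈ -1945.5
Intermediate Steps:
P(u) = 1
A(q) = 1/(-1 + q) (A(q) = 1/((-1 + q)*1) = 1/(-1 + q))
B(N) = (9 + N)*(N + 1/(-1 + N)) (B(N) = (N + 1/(-1 + N))*(N + 9) = (N + 1/(-1 + N))*(9 + N) = (9 + N)*(N + 1/(-1 + N)))
B(-36)*R(-2) = ((9 - 36 - 36*(-1 - 36)*(9 - 36))/(-1 - 36))*(-2) = ((9 - 36 - 36*(-37)*(-27))/(-37))*(-2) = -(9 - 36 - 35964)/37*(-2) = -1/37*(-35991)*(-2) = (35991/37)*(-2) = -71982/37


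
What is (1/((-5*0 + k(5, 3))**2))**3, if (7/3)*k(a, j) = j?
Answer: 117649/531441 ≈ 0.22138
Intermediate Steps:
k(a, j) = 3*j/7
(1/((-5*0 + k(5, 3))**2))**3 = (1/((-5*0 + (3/7)*3)**2))**3 = (1/((0 + 9/7)**2))**3 = (1/((9/7)**2))**3 = (1/(81/49))**3 = (49/81)**3 = 117649/531441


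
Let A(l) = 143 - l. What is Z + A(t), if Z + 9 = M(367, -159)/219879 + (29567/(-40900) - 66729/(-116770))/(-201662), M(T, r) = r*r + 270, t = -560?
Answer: 1633247815440021395119/2352989027380954600 ≈ 694.12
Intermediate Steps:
M(T, r) = 270 + r**2 (M(T, r) = r**2 + 270 = 270 + r**2)
Z = -20903470808789688681/2352989027380954600 (Z = -9 + ((270 + (-159)**2)/219879 + (29567/(-40900) - 66729/(-116770))/(-201662)) = -9 + ((270 + 25281)*(1/219879) + (29567*(-1/40900) - 66729*(-1/116770))*(-1/201662)) = -9 + (25551*(1/219879) + (-29567/40900 + 66729/116770)*(-1/201662)) = -9 + (2839/24431 - 72332249/477589300*(-1/201662)) = -9 + (2839/24431 + 72332249/96311613416600) = -9 + 273430437638902719/2352989027380954600 = -20903470808789688681/2352989027380954600 ≈ -8.8838)
Z + A(t) = -20903470808789688681/2352989027380954600 + (143 - 1*(-560)) = -20903470808789688681/2352989027380954600 + (143 + 560) = -20903470808789688681/2352989027380954600 + 703 = 1633247815440021395119/2352989027380954600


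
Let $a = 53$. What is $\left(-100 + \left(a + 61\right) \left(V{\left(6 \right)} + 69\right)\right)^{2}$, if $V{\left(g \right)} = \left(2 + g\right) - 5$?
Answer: $65739664$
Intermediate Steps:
$V{\left(g \right)} = -3 + g$
$\left(-100 + \left(a + 61\right) \left(V{\left(6 \right)} + 69\right)\right)^{2} = \left(-100 + \left(53 + 61\right) \left(\left(-3 + 6\right) + 69\right)\right)^{2} = \left(-100 + 114 \left(3 + 69\right)\right)^{2} = \left(-100 + 114 \cdot 72\right)^{2} = \left(-100 + 8208\right)^{2} = 8108^{2} = 65739664$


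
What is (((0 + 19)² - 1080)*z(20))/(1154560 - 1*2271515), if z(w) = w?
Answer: 2876/223391 ≈ 0.012874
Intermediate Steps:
(((0 + 19)² - 1080)*z(20))/(1154560 - 1*2271515) = (((0 + 19)² - 1080)*20)/(1154560 - 1*2271515) = ((19² - 1080)*20)/(1154560 - 2271515) = ((361 - 1080)*20)/(-1116955) = -719*20*(-1/1116955) = -14380*(-1/1116955) = 2876/223391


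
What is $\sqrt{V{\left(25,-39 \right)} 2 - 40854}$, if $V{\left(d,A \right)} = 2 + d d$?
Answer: $60 i \sqrt{11} \approx 199.0 i$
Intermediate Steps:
$V{\left(d,A \right)} = 2 + d^{2}$
$\sqrt{V{\left(25,-39 \right)} 2 - 40854} = \sqrt{\left(2 + 25^{2}\right) 2 - 40854} = \sqrt{\left(2 + 625\right) 2 - 40854} = \sqrt{627 \cdot 2 - 40854} = \sqrt{1254 - 40854} = \sqrt{-39600} = 60 i \sqrt{11}$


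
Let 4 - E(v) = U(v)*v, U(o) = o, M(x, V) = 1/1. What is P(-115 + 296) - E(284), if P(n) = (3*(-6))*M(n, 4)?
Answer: 80634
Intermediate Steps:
M(x, V) = 1
P(n) = -18 (P(n) = (3*(-6))*1 = -18*1 = -18)
E(v) = 4 - v² (E(v) = 4 - v*v = 4 - v²)
P(-115 + 296) - E(284) = -18 - (4 - 1*284²) = -18 - (4 - 1*80656) = -18 - (4 - 80656) = -18 - 1*(-80652) = -18 + 80652 = 80634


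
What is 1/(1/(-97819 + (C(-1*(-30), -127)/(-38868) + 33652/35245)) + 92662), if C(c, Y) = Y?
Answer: 134001195836489/12416818807230841058 ≈ 1.0792e-5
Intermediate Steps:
1/(1/(-97819 + (C(-1*(-30), -127)/(-38868) + 33652/35245)) + 92662) = 1/(1/(-97819 + (-127/(-38868) + 33652/35245)) + 92662) = 1/(1/(-97819 + (-127*(-1/38868) + 33652*(1/35245))) + 92662) = 1/(1/(-97819 + (127/38868 + 33652/35245)) + 92662) = 1/(1/(-97819 + 1312462051/1369902660) + 92662) = 1/(1/(-134001195836489/1369902660) + 92662) = 1/(-1369902660/134001195836489 + 92662) = 1/(12416818807230841058/134001195836489) = 134001195836489/12416818807230841058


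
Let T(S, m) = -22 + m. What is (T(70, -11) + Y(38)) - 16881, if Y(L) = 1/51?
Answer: -862613/51 ≈ -16914.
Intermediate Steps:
Y(L) = 1/51
(T(70, -11) + Y(38)) - 16881 = ((-22 - 11) + 1/51) - 16881 = (-33 + 1/51) - 16881 = -1682/51 - 16881 = -862613/51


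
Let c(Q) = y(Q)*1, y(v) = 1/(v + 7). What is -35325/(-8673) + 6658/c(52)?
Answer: 1135660177/2891 ≈ 3.9283e+5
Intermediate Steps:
y(v) = 1/(7 + v)
c(Q) = 1/(7 + Q)
-35325/(-8673) + 6658/c(52) = -35325/(-8673) + 6658/(1/(7 + 52)) = -35325*(-1/8673) + 6658/(1/59) = 11775/2891 + 6658/(1/59) = 11775/2891 + 6658*59 = 11775/2891 + 392822 = 1135660177/2891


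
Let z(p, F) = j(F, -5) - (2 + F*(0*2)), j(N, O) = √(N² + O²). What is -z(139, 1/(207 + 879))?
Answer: 2 - √29484901/1086 ≈ -3.0000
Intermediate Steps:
z(p, F) = -2 + √(25 + F²) (z(p, F) = √(F² + (-5)²) - (2 + F*(0*2)) = √(F² + 25) - (2 + F*0) = √(25 + F²) - (2 + 0) = √(25 + F²) - 1*2 = √(25 + F²) - 2 = -2 + √(25 + F²))
-z(139, 1/(207 + 879)) = -(-2 + √(25 + (1/(207 + 879))²)) = -(-2 + √(25 + (1/1086)²)) = -(-2 + √(25 + 1/1179396)) = -(-2 + √(29484901/1179396)) = -(-2 + √29484901/1086) = 2 - √29484901/1086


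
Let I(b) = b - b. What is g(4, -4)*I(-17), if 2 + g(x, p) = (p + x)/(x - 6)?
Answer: 0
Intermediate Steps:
I(b) = 0
g(x, p) = -2 + (p + x)/(-6 + x) (g(x, p) = -2 + (p + x)/(x - 6) = -2 + (p + x)/(-6 + x))
g(4, -4)*I(-17) = ((12 - 4 - 1*4)/(-6 + 4))*0 = ((12 - 4 - 4)/(-2))*0 = -½*4*0 = -2*0 = 0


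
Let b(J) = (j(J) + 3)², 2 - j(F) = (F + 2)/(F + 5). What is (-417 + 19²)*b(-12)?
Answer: -5000/7 ≈ -714.29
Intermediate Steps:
j(F) = 2 - (2 + F)/(5 + F) (j(F) = 2 - (F + 2)/(F + 5) = 2 - (2 + F)/(5 + F))
b(J) = (3 + (8 + J)/(5 + J))² (b(J) = ((8 + J)/(5 + J) + 3)² = (3 + (8 + J)/(5 + J))²)
(-417 + 19²)*b(-12) = (-417 + 19²)*((23 + 4*(-12))²/(5 - 12)²) = (-417 + 361)*((23 - 48)²/(-7)²) = -8*(-25)²/7 = -8*625/7 = -56*625/49 = -5000/7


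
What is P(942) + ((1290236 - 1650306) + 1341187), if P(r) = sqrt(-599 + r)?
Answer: 981117 + 7*sqrt(7) ≈ 9.8114e+5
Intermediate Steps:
P(942) + ((1290236 - 1650306) + 1341187) = sqrt(-599 + 942) + ((1290236 - 1650306) + 1341187) = sqrt(343) + (-360070 + 1341187) = 7*sqrt(7) + 981117 = 981117 + 7*sqrt(7)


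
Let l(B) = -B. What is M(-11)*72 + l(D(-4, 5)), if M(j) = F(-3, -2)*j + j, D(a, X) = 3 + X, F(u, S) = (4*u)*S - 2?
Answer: -18224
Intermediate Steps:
F(u, S) = -2 + 4*S*u (F(u, S) = 4*S*u - 2 = -2 + 4*S*u)
M(j) = 23*j (M(j) = (-2 + 4*(-2)*(-3))*j + j = (-2 + 24)*j + j = 22*j + j = 23*j)
M(-11)*72 + l(D(-4, 5)) = (23*(-11))*72 - (3 + 5) = -253*72 - 1*8 = -18216 - 8 = -18224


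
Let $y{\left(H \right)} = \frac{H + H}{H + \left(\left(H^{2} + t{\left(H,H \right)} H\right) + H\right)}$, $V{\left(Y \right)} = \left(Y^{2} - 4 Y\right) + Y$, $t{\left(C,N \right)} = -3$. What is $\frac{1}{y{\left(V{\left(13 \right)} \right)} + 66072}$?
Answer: $\frac{129}{8523290} \approx 1.5135 \cdot 10^{-5}$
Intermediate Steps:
$V{\left(Y \right)} = Y^{2} - 3 Y$
$y{\left(H \right)} = \frac{2 H}{H^{2} - H}$ ($y{\left(H \right)} = \frac{H + H}{H + \left(\left(H^{2} - 3 H\right) + H\right)} = \frac{2 H}{H + \left(H^{2} - 2 H\right)} = \frac{2 H}{H^{2} - H}$)
$\frac{1}{y{\left(V{\left(13 \right)} \right)} + 66072} = \frac{1}{\frac{2}{-1 + 13 \left(-3 + 13\right)} + 66072} = \frac{1}{\frac{2}{-1 + 13 \cdot 10} + 66072} = \frac{1}{\frac{2}{-1 + 130} + 66072} = \frac{1}{\frac{2}{129} + 66072} = \frac{1}{\frac{8523290}{129}} = \frac{129}{8523290}$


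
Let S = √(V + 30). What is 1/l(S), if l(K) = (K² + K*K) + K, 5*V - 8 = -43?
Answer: 2/91 - √23/2093 ≈ 0.019687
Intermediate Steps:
V = -7 (V = 8/5 + (⅕)*(-43) = 8/5 - 43/5 = -7)
S = √23 (S = √(-7 + 30) = √23 ≈ 4.7958)
l(K) = K + 2*K² (l(K) = (K² + K²) + K = 2*K² + K = K + 2*K²)
1/l(S) = 1/(√23*(1 + 2*√23)) = √23/(23*(1 + 2*√23))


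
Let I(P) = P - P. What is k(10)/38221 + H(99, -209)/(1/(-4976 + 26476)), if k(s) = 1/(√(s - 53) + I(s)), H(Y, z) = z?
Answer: -4493500 - I*√43/1643503 ≈ -4.4935e+6 - 3.9899e-6*I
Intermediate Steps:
I(P) = 0
k(s) = (-53 + s)^(-½) (k(s) = 1/(√(s - 53) + 0) = 1/(√(-53 + s) + 0) = 1/(√(-53 + s)) = (-53 + s)^(-½))
k(10)/38221 + H(99, -209)/(1/(-4976 + 26476)) = 1/(√(-53 + 10)*38221) - 209/(1/(-4976 + 26476)) = (1/38221)/√(-43) - 209/(1/21500) = -I*√43/43*(1/38221) - 209/1/21500 = -I*√43/1643503 - 209*21500 = -I*√43/1643503 - 4493500 = -4493500 - I*√43/1643503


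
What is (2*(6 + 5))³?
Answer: 10648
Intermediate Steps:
(2*(6 + 5))³ = (2*11)³ = 22³ = 10648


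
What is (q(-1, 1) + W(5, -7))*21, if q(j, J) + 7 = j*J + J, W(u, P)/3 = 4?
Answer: 105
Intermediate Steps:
W(u, P) = 12 (W(u, P) = 3*4 = 12)
q(j, J) = -7 + J + J*j (q(j, J) = -7 + (j*J + J) = -7 + (J*j + J) = -7 + (J + J*j) = -7 + J + J*j)
(q(-1, 1) + W(5, -7))*21 = ((-7 + 1 + 1*(-1)) + 12)*21 = ((-7 + 1 - 1) + 12)*21 = (-7 + 12)*21 = 5*21 = 105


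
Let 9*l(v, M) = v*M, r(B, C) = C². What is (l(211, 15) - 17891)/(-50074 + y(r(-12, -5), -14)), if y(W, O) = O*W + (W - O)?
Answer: 52618/151155 ≈ 0.34811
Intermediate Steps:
l(v, M) = M*v/9 (l(v, M) = (v*M)/9 = (M*v)/9 = M*v/9)
y(W, O) = W - O + O*W
(l(211, 15) - 17891)/(-50074 + y(r(-12, -5), -14)) = ((⅑)*15*211 - 17891)/(-50074 + ((-5)² - 1*(-14) - 14*(-5)²)) = (1055/3 - 17891)/(-50074 + (25 + 14 - 14*25)) = -52618/(3*(-50074 + (25 + 14 - 350))) = -52618/(3*(-50074 - 311)) = -52618/3/(-50385) = -52618/3*(-1/50385) = 52618/151155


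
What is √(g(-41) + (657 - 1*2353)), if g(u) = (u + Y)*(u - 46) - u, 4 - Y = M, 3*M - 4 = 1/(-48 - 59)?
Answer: √19231217/107 ≈ 40.984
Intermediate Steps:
M = 427/321 (M = 4/3 + 1/(3*(-48 - 59)) = 4/3 + (⅓)/(-107) = 4/3 + (⅓)*(-1/107) = 4/3 - 1/321 = 427/321 ≈ 1.3302)
Y = 857/321 (Y = 4 - 1*427/321 = 4 - 427/321 = 857/321 ≈ 2.6698)
g(u) = -u + (-46 + u)*(857/321 + u) (g(u) = (u + 857/321)*(u - 46) - u = (857/321 + u)*(-46 + u) - u = (-46 + u)*(857/321 + u) - u = -u + (-46 + u)*(857/321 + u))
√(g(-41) + (657 - 1*2353)) = √((-39422/321 + (-41)² - 14230/321*(-41)) + (657 - 1*2353)) = √((-39422/321 + 1681 + 583430/321) + (657 - 2353)) = √(361203/107 - 1696) = √(179731/107) = √19231217/107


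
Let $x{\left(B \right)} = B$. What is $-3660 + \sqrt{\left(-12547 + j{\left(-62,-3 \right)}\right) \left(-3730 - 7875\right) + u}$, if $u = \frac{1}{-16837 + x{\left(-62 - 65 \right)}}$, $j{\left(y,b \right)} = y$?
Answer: $-3660 + \frac{\sqrt{10527429113167939}}{8482} \approx 8436.6$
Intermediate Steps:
$u = - \frac{1}{16964}$ ($u = \frac{1}{-16837 - 127} = \frac{1}{-16964} = - \frac{1}{16964} \approx -5.8948 \cdot 10^{-5}$)
$-3660 + \sqrt{\left(-12547 + j{\left(-62,-3 \right)}\right) \left(-3730 - 7875\right) + u} = -3660 + \sqrt{\left(-12547 - 62\right) \left(-3730 - 7875\right) - \frac{1}{16964}} = -3660 + \sqrt{\left(-12609\right) \left(-11605\right) - \frac{1}{16964}} = -3660 + \sqrt{146327445 - \frac{1}{16964}} = -3660 + \sqrt{\frac{2482298776979}{16964}} = -3660 + \frac{\sqrt{10527429113167939}}{8482}$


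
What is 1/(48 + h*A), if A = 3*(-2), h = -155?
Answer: 1/978 ≈ 0.0010225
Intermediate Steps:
A = -6
1/(48 + h*A) = 1/(48 - 155*(-6)) = 1/(48 + 930) = 1/978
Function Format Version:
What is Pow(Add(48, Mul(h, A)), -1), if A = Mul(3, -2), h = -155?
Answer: Rational(1, 978) ≈ 0.0010225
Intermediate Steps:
A = -6
Pow(Add(48, Mul(h, A)), -1) = Pow(Add(48, Mul(-155, -6)), -1) = Pow(Add(48, 930), -1) = Pow(978, -1) = Rational(1, 978)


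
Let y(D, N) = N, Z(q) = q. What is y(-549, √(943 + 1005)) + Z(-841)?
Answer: -841 + 2*√487 ≈ -796.86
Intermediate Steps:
y(-549, √(943 + 1005)) + Z(-841) = √(943 + 1005) - 841 = √1948 - 841 = 2*√487 - 841 = -841 + 2*√487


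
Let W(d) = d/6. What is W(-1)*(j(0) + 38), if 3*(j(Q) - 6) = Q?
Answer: -22/3 ≈ -7.3333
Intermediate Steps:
j(Q) = 6 + Q/3
W(d) = d/6 (W(d) = d*(1/6) = d/6)
W(-1)*(j(0) + 38) = ((1/6)*(-1))*((6 + (1/3)*0) + 38) = -((6 + 0) + 38)/6 = -(6 + 38)/6 = -1/6*44 = -22/3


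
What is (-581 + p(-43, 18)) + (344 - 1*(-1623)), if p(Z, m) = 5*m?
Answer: 1476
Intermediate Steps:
(-581 + p(-43, 18)) + (344 - 1*(-1623)) = (-581 + 5*18) + (344 - 1*(-1623)) = (-581 + 90) + (344 + 1623) = -491 + 1967 = 1476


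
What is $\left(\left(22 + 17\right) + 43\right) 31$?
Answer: $2542$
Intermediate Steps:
$\left(\left(22 + 17\right) + 43\right) 31 = \left(39 + 43\right) 31 = 82 \cdot 31 = 2542$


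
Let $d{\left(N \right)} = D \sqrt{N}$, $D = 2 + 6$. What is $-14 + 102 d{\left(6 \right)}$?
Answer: $-14 + 816 \sqrt{6} \approx 1984.8$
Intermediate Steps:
$D = 8$
$d{\left(N \right)} = 8 \sqrt{N}$
$-14 + 102 d{\left(6 \right)} = -14 + 102 \cdot 8 \sqrt{6} = -14 + 816 \sqrt{6}$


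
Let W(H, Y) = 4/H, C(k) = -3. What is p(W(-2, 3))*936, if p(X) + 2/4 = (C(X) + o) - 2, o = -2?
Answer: -7020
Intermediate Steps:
p(X) = -15/2 (p(X) = -1/2 + ((-3 - 2) - 2) = -1/2 + (-5 - 2) = -1/2 - 7 = -15/2)
p(W(-2, 3))*936 = -15/2*936 = -7020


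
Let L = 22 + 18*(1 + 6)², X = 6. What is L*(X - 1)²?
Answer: 22600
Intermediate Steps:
L = 904 (L = 22 + 18*7² = 22 + 18*49 = 22 + 882 = 904)
L*(X - 1)² = 904*(6 - 1)² = 904*5² = 904*25 = 22600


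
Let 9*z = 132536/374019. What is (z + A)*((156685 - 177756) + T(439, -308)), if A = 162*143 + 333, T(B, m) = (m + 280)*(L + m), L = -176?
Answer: -594766320399935/3366171 ≈ -1.7669e+8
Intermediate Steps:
T(B, m) = (-176 + m)*(280 + m) (T(B, m) = (m + 280)*(-176 + m) = (280 + m)*(-176 + m) = (-176 + m)*(280 + m))
z = 132536/3366171 (z = (132536/374019)/9 = (132536*(1/374019))/9 = (⅑)*(132536/374019) = 132536/3366171 ≈ 0.039373)
A = 23499 (A = 23166 + 333 = 23499)
(z + A)*((156685 - 177756) + T(439, -308)) = (132536/3366171 + 23499)*((156685 - 177756) + (-49280 + (-308)² + 104*(-308))) = 79101784865*(-21071 + (-49280 + 94864 - 32032))/3366171 = 79101784865*(-21071 + 13552)/3366171 = (79101784865/3366171)*(-7519) = -594766320399935/3366171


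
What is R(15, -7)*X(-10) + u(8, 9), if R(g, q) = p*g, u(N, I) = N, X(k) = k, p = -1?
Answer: 158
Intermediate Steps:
R(g, q) = -g
R(15, -7)*X(-10) + u(8, 9) = -1*15*(-10) + 8 = -15*(-10) + 8 = 150 + 8 = 158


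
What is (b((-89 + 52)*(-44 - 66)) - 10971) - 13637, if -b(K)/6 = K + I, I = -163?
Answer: -48050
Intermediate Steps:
b(K) = 978 - 6*K (b(K) = -6*(K - 163) = -6*(-163 + K) = 978 - 6*K)
(b((-89 + 52)*(-44 - 66)) - 10971) - 13637 = ((978 - 6*(-89 + 52)*(-44 - 66)) - 10971) - 13637 = ((978 - (-222)*(-110)) - 10971) - 13637 = ((978 - 6*4070) - 10971) - 13637 = ((978 - 24420) - 10971) - 13637 = (-23442 - 10971) - 13637 = -34413 - 13637 = -48050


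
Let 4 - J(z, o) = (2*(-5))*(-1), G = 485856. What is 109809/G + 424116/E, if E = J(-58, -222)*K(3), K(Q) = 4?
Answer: -136280865/7712 ≈ -17671.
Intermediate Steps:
J(z, o) = -6 (J(z, o) = 4 - 2*(-5)*(-1) = 4 - (-10)*(-1) = 4 - 1*10 = 4 - 10 = -6)
E = -24 (E = -6*4 = -24)
109809/G + 424116/E = 109809/485856 + 424116/(-24) = 109809*(1/485856) + 424116*(-1/24) = 1743/7712 - 35343/2 = -136280865/7712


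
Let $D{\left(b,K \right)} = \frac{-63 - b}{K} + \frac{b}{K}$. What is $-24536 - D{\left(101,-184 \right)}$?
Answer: $- \frac{4514687}{184} \approx -24536.0$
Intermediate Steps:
$D{\left(b,K \right)} = \frac{b}{K} + \frac{-63 - b}{K}$ ($D{\left(b,K \right)} = \frac{-63 - b}{K} + \frac{b}{K} = \frac{b}{K} + \frac{-63 - b}{K}$)
$-24536 - D{\left(101,-184 \right)} = -24536 - - \frac{63}{-184} = -24536 - \left(-63\right) \left(- \frac{1}{184}\right) = -24536 - \frac{63}{184} = - \frac{4514687}{184}$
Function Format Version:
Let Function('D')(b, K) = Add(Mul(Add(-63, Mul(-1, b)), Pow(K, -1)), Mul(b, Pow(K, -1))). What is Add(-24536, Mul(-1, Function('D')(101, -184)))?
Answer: Rational(-4514687, 184) ≈ -24536.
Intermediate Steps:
Function('D')(b, K) = Add(Mul(b, Pow(K, -1)), Mul(Pow(K, -1), Add(-63, Mul(-1, b)))) (Function('D')(b, K) = Add(Mul(Pow(K, -1), Add(-63, Mul(-1, b))), Mul(b, Pow(K, -1))) = Add(Mul(b, Pow(K, -1)), Mul(Pow(K, -1), Add(-63, Mul(-1, b)))))
Add(-24536, Mul(-1, Function('D')(101, -184))) = Add(-24536, Mul(-1, Mul(-63, Pow(-184, -1)))) = Add(-24536, Mul(-1, Mul(-63, Rational(-1, 184)))) = Add(-24536, Mul(-1, Rational(63, 184))) = Add(-24536, Rational(-63, 184)) = Rational(-4514687, 184)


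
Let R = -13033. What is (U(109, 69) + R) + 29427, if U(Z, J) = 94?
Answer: 16488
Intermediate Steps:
(U(109, 69) + R) + 29427 = (94 - 13033) + 29427 = -12939 + 29427 = 16488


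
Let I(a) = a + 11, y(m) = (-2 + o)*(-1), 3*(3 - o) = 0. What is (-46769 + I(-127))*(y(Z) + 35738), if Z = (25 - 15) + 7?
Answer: -1675529245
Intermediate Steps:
o = 3 (o = 3 - ⅓*0 = 3 + 0 = 3)
Z = 17 (Z = 10 + 7 = 17)
y(m) = -1 (y(m) = (-2 + 3)*(-1) = 1*(-1) = -1)
I(a) = 11 + a
(-46769 + I(-127))*(y(Z) + 35738) = (-46769 + (11 - 127))*(-1 + 35738) = (-46769 - 116)*35737 = -46885*35737 = -1675529245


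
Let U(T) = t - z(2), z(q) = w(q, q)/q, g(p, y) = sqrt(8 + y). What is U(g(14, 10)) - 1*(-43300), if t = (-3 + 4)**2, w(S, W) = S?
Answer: 43300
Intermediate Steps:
t = 1 (t = 1**2 = 1)
z(q) = 1 (z(q) = q/q = 1)
U(T) = 0 (U(T) = 1 - 1*1 = 1 - 1 = 0)
U(g(14, 10)) - 1*(-43300) = 0 - 1*(-43300) = 0 + 43300 = 43300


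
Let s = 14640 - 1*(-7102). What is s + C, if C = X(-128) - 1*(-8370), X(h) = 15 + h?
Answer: 29999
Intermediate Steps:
s = 21742 (s = 14640 + 7102 = 21742)
C = 8257 (C = (15 - 128) - 1*(-8370) = -113 + 8370 = 8257)
s + C = 21742 + 8257 = 29999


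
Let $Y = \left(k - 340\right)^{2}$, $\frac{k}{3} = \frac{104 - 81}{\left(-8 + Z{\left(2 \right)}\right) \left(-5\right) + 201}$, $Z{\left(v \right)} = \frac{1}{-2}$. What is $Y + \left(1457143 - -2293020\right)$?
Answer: $\frac{916793463911}{237169} \approx 3.8656 \cdot 10^{6}$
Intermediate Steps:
$Z{\left(v \right)} = - \frac{1}{2}$
$k = \frac{138}{487}$ ($k = 3 \frac{104 - 81}{\left(-8 - \frac{1}{2}\right) \left(-5\right) + 201} = 3 \frac{23}{\left(- \frac{17}{2}\right) \left(-5\right) + 201} = 3 \frac{23}{\frac{85}{2} + 201} = 3 \frac{23}{\frac{487}{2}} = 3 \cdot 23 \cdot \frac{2}{487} = 3 \cdot \frac{46}{487} = \frac{138}{487} \approx 0.28337$)
$Y = \frac{27371055364}{237169}$ ($Y = \left(\frac{138}{487} - 340\right)^{2} = \left(- \frac{165442}{487}\right)^{2} = \frac{27371055364}{237169} \approx 1.1541 \cdot 10^{5}$)
$Y + \left(1457143 - -2293020\right) = \frac{27371055364}{237169} + \left(1457143 - -2293020\right) = \frac{27371055364}{237169} + \left(1457143 + 2293020\right) = \frac{27371055364}{237169} + 3750163 = \frac{916793463911}{237169}$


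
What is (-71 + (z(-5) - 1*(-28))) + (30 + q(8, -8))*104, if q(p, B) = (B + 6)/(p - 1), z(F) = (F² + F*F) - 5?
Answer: 21646/7 ≈ 3092.3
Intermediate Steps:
z(F) = -5 + 2*F² (z(F) = (F² + F²) - 5 = 2*F² - 5 = -5 + 2*F²)
q(p, B) = (6 + B)/(-1 + p)
(-71 + (z(-5) - 1*(-28))) + (30 + q(8, -8))*104 = (-71 + ((-5 + 2*(-5)²) - 1*(-28))) + (30 + (6 - 8)/(-1 + 8))*104 = (-71 + ((-5 + 2*25) + 28)) + (30 - 2/7)*104 = (-71 + ((-5 + 50) + 28)) + (30 + (⅐)*(-2))*104 = (-71 + (45 + 28)) + (30 - 2/7)*104 = (-71 + 73) + (208/7)*104 = 2 + 21632/7 = 21646/7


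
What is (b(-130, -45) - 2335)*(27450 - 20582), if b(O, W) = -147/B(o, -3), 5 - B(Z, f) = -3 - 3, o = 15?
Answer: -177414176/11 ≈ -1.6129e+7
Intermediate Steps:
B(Z, f) = 11 (B(Z, f) = 5 - (-3 - 3) = 5 - 1*(-6) = 5 + 6 = 11)
b(O, W) = -147/11
(b(-130, -45) - 2335)*(27450 - 20582) = (-147/11 - 2335)*(27450 - 20582) = -25832/11*6868 = -177414176/11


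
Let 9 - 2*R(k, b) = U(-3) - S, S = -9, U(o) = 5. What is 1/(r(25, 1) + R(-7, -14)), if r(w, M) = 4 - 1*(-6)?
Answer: 2/15 ≈ 0.13333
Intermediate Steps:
r(w, M) = 10 (r(w, M) = 4 + 6 = 10)
R(k, b) = -5/2 (R(k, b) = 9/2 - (5 - 1*(-9))/2 = 9/2 - (5 + 9)/2 = 9/2 - 1/2*14 = 9/2 - 7 = -5/2)
1/(r(25, 1) + R(-7, -14)) = 1/(10 - 5/2) = 1/(15/2) = 2/15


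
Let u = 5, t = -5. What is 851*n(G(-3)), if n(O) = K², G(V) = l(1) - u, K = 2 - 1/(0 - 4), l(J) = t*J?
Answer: 68931/16 ≈ 4308.2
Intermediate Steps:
l(J) = -5*J
K = 9/4 (K = 2 - 1/(-4) = 2 - 1*(-¼) = 2 + ¼ = 9/4 ≈ 2.2500)
G(V) = -10 (G(V) = -5*1 - 1*5 = -5 - 5 = -10)
n(O) = 81/16 (n(O) = (9/4)² = 81/16)
851*n(G(-3)) = 851*(81/16) = 68931/16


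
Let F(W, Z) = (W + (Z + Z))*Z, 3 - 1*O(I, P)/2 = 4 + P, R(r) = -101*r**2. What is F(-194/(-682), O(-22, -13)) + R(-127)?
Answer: -555103729/341 ≈ -1.6279e+6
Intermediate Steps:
O(I, P) = -2 - 2*P (O(I, P) = 6 - 2*(4 + P) = 6 + (-8 - 2*P) = -2 - 2*P)
F(W, Z) = Z*(W + 2*Z) (F(W, Z) = (W + 2*Z)*Z = Z*(W + 2*Z))
F(-194/(-682), O(-22, -13)) + R(-127) = (-2 - 2*(-13))*(-194/(-682) + 2*(-2 - 2*(-13))) - 101*(-127)**2 = (-2 + 26)*(-194*(-1/682) + 2*(-2 + 26)) - 101*16129 = 24*(97/341 + 2*24) - 1629029 = 24*(97/341 + 48) - 1629029 = 24*(16465/341) - 1629029 = 395160/341 - 1629029 = -555103729/341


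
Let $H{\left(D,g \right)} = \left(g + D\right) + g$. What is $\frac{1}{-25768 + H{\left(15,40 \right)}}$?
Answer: $- \frac{1}{25673} \approx -3.8951 \cdot 10^{-5}$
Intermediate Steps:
$H{\left(D,g \right)} = D + 2 g$ ($H{\left(D,g \right)} = \left(D + g\right) + g = D + 2 g$)
$\frac{1}{-25768 + H{\left(15,40 \right)}} = \frac{1}{-25768 + \left(15 + 2 \cdot 40\right)} = \frac{1}{-25768 + \left(15 + 80\right)} = \frac{1}{-25768 + 95} = \frac{1}{-25673} = - \frac{1}{25673}$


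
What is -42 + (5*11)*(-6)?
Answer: -372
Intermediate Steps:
-42 + (5*11)*(-6) = -42 + 55*(-6) = -42 - 330 = -372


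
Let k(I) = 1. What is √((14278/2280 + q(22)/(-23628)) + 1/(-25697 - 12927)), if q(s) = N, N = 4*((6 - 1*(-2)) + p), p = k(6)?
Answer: 49*√76561170435907410/5418609240 ≈ 2.5021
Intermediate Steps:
p = 1
N = 36 (N = 4*((6 - 1*(-2)) + 1) = 4*((6 + 2) + 1) = 4*(8 + 1) = 4*9 = 36)
q(s) = 36
√((14278/2280 + q(22)/(-23628)) + 1/(-25697 - 12927)) = √((14278/2280 + 36/(-23628)) + 1/(-25697 - 12927)) = √((14278*(1/2280) + 36*(-1/23628)) + 1/(-38624)) = √((7139/1140 - 3/1969) - 1/38624) = √(14053271/2244660 - 1/38624) = √(135697823611/21674436960) = 49*√76561170435907410/5418609240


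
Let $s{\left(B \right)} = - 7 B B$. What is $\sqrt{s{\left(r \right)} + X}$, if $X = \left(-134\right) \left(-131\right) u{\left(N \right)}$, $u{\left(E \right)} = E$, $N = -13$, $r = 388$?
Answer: $i \sqrt{1282010} \approx 1132.3 i$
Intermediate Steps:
$s{\left(B \right)} = - 7 B^{2}$
$X = -228202$ ($X = \left(-134\right) \left(-131\right) \left(-13\right) = 17554 \left(-13\right) = -228202$)
$\sqrt{s{\left(r \right)} + X} = \sqrt{- 7 \cdot 388^{2} - 228202} = \sqrt{\left(-7\right) 150544 - 228202} = \sqrt{-1053808 - 228202} = \sqrt{-1282010} = i \sqrt{1282010}$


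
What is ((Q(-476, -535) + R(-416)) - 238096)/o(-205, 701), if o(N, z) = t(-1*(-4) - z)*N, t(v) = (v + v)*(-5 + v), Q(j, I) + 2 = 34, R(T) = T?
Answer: 11924/10030527 ≈ 0.0011888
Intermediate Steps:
Q(j, I) = 32 (Q(j, I) = -2 + 34 = 32)
t(v) = 2*v*(-5 + v) (t(v) = (2*v)*(-5 + v) = 2*v*(-5 + v))
o(N, z) = 2*N*(-1 - z)*(4 - z) (o(N, z) = (2*(-1*(-4) - z)*(-5 + (-1*(-4) - z)))*N = (2*(4 - z)*(-5 + (4 - z)))*N = (2*(4 - z)*(-1 - z))*N = (2*(-1 - z)*(4 - z))*N = 2*N*(-1 - z)*(4 - z))
((Q(-476, -535) + R(-416)) - 238096)/o(-205, 701) = ((32 - 416) - 238096)/((2*(-205)*(1 + 701)*(-4 + 701))) = (-384 - 238096)/((2*(-205)*702*697)) = -238480/(-200610540) = -238480*(-1/200610540) = 11924/10030527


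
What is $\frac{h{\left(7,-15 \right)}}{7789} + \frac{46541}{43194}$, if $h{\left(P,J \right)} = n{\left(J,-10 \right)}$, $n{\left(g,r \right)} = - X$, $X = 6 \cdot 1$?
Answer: $\frac{362248685}{336438066} \approx 1.0767$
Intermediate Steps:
$X = 6$
$n{\left(g,r \right)} = -6$ ($n{\left(g,r \right)} = \left(-1\right) 6 = -6$)
$h{\left(P,J \right)} = -6$
$\frac{h{\left(7,-15 \right)}}{7789} + \frac{46541}{43194} = - \frac{6}{7789} + \frac{46541}{43194} = \frac{362248685}{336438066}$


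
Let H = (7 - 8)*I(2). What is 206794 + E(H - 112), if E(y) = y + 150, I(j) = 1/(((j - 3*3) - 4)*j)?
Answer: 4550305/22 ≈ 2.0683e+5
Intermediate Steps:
I(j) = 1/(j*(-13 + j)) (I(j) = 1/(((j - 9) - 4)*j) = 1/(((-9 + j) - 4)*j) = 1/((-13 + j)*j) = 1/(j*(-13 + j)))
H = 1/22 (H = (7 - 8)*(1/(2*(-13 + 2))) = -1/(2*(-11)) = -(-1)/(2*11) = -1*(-1/22) = 1/22 ≈ 0.045455)
E(y) = 150 + y
206794 + E(H - 112) = 206794 + (150 + (1/22 - 112)) = 206794 + (150 - 2463/22) = 206794 + 837/22 = 4550305/22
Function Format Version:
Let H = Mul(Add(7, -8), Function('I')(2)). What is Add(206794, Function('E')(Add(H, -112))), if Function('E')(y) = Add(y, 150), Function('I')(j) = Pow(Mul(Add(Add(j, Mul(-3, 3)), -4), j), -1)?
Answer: Rational(4550305, 22) ≈ 2.0683e+5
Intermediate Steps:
Function('I')(j) = Mul(Pow(j, -1), Pow(Add(-13, j), -1)) (Function('I')(j) = Pow(Mul(Add(Add(j, -9), -4), j), -1) = Pow(Mul(Add(Add(-9, j), -4), j), -1) = Pow(Mul(Add(-13, j), j), -1) = Pow(Mul(j, Add(-13, j)), -1) = Mul(Pow(j, -1), Pow(Add(-13, j), -1)))
H = Rational(1, 22) (H = Mul(Add(7, -8), Mul(Pow(2, -1), Pow(Add(-13, 2), -1))) = Mul(-1, Mul(Rational(1, 2), Pow(-11, -1))) = Mul(-1, Mul(Rational(1, 2), Rational(-1, 11))) = Mul(-1, Rational(-1, 22)) = Rational(1, 22) ≈ 0.045455)
Function('E')(y) = Add(150, y)
Add(206794, Function('E')(Add(H, -112))) = Add(206794, Add(150, Add(Rational(1, 22), -112))) = Add(206794, Add(150, Rational(-2463, 22))) = Add(206794, Rational(837, 22)) = Rational(4550305, 22)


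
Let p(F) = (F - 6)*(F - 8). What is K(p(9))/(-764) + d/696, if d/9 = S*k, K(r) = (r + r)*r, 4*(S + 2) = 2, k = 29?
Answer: -1791/3056 ≈ -0.58606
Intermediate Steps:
S = -3/2 (S = -2 + (¼)*2 = -2 + ½ = -3/2 ≈ -1.5000)
p(F) = (-8 + F)*(-6 + F) (p(F) = (-6 + F)*(-8 + F) = (-8 + F)*(-6 + F))
K(r) = 2*r² (K(r) = (2*r)*r = 2*r²)
d = -783/2 (d = 9*(-3/2*29) = 9*(-87/2) = -783/2 ≈ -391.50)
K(p(9))/(-764) + d/696 = (2*(48 + 9² - 14*9)²)/(-764) - 783/2/696 = (2*(48 + 81 - 126)²)*(-1/764) - 783/2*1/696 = (2*3²)*(-1/764) - 9/16 = (2*9)*(-1/764) - 9/16 = 18*(-1/764) - 9/16 = -9/382 - 9/16 = -1791/3056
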